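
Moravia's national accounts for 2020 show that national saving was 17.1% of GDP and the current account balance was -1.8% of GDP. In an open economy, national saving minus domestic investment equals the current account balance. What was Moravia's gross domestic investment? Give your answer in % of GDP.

I = S - CA = 17.1 - (-1.8) = 18.9

18.9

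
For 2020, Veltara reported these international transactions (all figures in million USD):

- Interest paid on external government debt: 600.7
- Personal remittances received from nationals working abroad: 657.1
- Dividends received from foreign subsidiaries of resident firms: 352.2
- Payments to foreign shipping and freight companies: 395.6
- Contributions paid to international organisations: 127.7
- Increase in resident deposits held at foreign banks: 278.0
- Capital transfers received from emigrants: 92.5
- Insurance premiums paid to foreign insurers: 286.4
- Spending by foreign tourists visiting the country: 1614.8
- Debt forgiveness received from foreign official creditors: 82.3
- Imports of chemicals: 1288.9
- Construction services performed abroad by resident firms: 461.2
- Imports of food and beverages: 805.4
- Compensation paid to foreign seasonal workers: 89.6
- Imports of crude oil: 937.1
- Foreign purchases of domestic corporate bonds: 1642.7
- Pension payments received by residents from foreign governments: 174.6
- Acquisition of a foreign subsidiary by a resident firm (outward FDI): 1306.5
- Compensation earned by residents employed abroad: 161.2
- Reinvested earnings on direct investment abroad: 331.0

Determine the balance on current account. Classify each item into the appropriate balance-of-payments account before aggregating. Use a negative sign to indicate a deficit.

Goods: -937.1 - 805.4 - 1288.9 = -3031.4
Services: -286.4 - 395.6 + 1614.8 + 461.2 = 1394.0
Primary income: 352.2 - 600.7 + 161.2 - 89.6 + 331.0 = 154.1
Secondary income: -127.7 + 174.6 + 657.1 = 704.0
Current account = (-3031.4) + 1394.0 + 154.1 + 704.0 = -779.3
(Excluded from the current account — financial account: increase in resident deposits held at foreign banks 278.0, foreign purchases of domestic corporate bonds 1642.7, acquisition of a foreign subsidiary by a resident firm (outward FDI) 1306.5; capital account: capital transfers received from emigrants 92.5, debt forgiveness received from foreign official creditors 82.3.)

-779.3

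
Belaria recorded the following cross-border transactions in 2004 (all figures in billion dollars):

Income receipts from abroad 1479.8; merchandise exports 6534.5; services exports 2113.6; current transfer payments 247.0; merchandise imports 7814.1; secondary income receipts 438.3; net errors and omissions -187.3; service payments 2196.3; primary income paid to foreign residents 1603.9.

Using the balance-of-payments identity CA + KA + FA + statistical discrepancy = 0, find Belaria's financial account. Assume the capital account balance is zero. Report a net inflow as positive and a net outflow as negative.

1482.4

Goods balance = 6534.5 - 7814.1 = -1279.6
Services balance = 2113.6 - 2196.3 = -82.7
Trade balance (goods + services) = -1279.6 + (-82.7) = -1362.3
Net primary income = 1479.8 - 1603.9 = -124.1
Net secondary income = 438.3 - 247.0 = 191.3
Current account = -1362.3 + (-124.1) + 191.3 = -1295.1
Financial account = -(-1295.1 + (-187.3)) = 1482.4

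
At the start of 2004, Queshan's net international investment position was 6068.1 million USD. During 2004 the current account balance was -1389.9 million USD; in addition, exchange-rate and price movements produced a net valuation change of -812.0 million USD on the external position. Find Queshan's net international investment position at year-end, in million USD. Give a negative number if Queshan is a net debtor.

Change in NIIP = current account + net valuation change = -1389.9 + (-812.0) = -2201.9
End-of-year NIIP = 6068.1 + (-2201.9) = 3866.2

3866.2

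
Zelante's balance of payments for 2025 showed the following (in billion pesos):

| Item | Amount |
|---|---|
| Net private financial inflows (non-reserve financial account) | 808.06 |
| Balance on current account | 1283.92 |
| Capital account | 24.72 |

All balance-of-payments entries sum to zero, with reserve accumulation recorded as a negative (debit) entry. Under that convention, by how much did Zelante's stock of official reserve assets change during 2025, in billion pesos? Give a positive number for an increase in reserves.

Official reserve transactions balance = -(1283.92 + 24.72 + 808.06) = -2116.70
An accumulation of reserves is recorded as a debit (negative entry), so the change in the stock of reserves is the negative of that balance.
Change in official reserves = -(-2116.70) = 2116.70

2116.70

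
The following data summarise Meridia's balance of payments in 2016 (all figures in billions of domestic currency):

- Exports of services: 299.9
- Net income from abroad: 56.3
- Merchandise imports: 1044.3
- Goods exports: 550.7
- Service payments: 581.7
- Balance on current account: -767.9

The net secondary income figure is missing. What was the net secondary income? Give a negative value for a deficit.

-48.8

Current account = goods balance + services balance + net primary income + net secondary income
Sum of the known components = -719.1
Net secondary income = CA - (known components) = -767.9 - (-719.1) = -48.8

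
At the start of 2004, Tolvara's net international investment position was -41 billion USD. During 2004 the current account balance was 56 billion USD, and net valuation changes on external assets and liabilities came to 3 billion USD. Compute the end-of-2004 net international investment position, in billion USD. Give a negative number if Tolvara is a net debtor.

18

Change in NIIP = current account + net valuation change = 56 + 3 = 59
End-of-year NIIP = -41 + 59 = 18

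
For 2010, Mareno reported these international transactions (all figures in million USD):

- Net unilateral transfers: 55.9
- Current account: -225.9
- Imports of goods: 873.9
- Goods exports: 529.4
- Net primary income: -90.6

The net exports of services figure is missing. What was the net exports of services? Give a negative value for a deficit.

153.3

Current account = goods balance + services balance + net primary income + net secondary income
Sum of the known components = -379.2
Net exports of services = CA - (known components) = -225.9 - (-379.2) = 153.3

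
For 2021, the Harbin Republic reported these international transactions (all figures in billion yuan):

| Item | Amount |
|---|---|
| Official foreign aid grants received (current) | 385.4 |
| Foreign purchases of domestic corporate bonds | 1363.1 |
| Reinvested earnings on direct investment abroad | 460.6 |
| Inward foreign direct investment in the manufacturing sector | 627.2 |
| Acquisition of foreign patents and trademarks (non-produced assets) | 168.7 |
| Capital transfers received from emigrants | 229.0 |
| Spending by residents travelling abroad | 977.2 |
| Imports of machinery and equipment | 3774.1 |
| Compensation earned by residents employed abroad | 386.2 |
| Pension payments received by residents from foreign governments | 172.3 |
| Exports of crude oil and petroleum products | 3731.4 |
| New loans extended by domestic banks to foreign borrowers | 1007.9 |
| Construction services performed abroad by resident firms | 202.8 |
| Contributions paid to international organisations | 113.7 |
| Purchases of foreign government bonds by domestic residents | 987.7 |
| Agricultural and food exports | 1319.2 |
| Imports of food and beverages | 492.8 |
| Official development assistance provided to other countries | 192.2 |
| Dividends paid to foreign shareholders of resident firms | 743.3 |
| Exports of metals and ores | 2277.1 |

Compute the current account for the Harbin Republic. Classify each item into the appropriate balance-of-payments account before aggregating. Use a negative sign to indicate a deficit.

2641.7

Goods: 1319.2 - 492.8 + 2277.1 - 3774.1 + 3731.4 = 3060.8
Services: -977.2 + 202.8 = -774.4
Primary income: 460.6 + 386.2 - 743.3 = 103.5
Secondary income: -192.2 - 113.7 + 172.3 + 385.4 = 251.8
Current account = 3060.8 + (-774.4) + 103.5 + 251.8 = 2641.7
(Excluded from the current account — financial account: foreign purchases of domestic corporate bonds 1363.1, inward foreign direct investment in the manufacturing sector 627.2, new loans extended by domestic banks to foreign borrowers 1007.9, purchases of foreign government bonds by domestic residents 987.7; capital account: acquisition of foreign patents and trademarks (non-produced assets) 168.7, capital transfers received from emigrants 229.0.)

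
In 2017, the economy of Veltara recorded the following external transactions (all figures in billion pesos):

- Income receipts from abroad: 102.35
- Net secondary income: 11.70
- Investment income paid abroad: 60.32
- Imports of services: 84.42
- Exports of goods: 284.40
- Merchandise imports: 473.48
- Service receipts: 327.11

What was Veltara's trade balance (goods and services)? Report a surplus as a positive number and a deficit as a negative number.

53.61

Goods balance = 284.40 - 473.48 = -189.08
Services balance = 327.11 - 84.42 = 242.69
Trade balance (goods + services) = -189.08 + 242.69 = 53.61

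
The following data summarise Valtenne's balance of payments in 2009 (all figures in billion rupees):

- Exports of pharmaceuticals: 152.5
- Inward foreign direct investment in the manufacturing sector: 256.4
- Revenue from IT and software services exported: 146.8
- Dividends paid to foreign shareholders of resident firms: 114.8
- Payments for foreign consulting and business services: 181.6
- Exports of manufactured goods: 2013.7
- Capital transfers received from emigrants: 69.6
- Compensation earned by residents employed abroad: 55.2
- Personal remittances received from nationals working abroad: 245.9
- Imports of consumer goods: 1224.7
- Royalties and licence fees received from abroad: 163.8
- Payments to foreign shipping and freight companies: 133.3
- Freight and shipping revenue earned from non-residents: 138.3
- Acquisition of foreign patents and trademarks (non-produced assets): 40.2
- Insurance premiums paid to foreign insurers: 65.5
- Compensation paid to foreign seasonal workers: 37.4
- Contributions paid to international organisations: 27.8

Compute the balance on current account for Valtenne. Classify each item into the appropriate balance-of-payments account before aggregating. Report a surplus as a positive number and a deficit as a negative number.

Goods: 152.5 + 2013.7 - 1224.7 = 941.5
Services: 163.8 - 65.5 + 138.3 + 146.8 - 133.3 - 181.6 = 68.5
Primary income: -37.4 - 114.8 + 55.2 = -97.0
Secondary income: 245.9 - 27.8 = 218.1
Current account = 941.5 + 68.5 + (-97.0) + 218.1 = 1131.1
(Excluded from the current account — financial account: inward foreign direct investment in the manufacturing sector 256.4; capital account: capital transfers received from emigrants 69.6, acquisition of foreign patents and trademarks (non-produced assets) 40.2.)

1131.1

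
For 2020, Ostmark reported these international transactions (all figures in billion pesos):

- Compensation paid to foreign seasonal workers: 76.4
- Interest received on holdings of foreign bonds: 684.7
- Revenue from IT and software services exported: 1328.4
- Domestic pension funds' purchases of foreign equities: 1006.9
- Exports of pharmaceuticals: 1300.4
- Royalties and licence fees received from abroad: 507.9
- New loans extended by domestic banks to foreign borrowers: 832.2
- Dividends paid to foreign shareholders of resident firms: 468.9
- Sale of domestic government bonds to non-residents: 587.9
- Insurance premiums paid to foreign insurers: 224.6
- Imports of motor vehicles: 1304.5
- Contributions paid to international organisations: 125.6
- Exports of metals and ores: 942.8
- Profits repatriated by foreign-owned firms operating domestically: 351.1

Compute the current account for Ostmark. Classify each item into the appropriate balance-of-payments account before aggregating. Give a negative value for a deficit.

2213.1

Goods: 942.8 - 1304.5 + 1300.4 = 938.7
Services: -224.6 + 507.9 + 1328.4 = 1611.7
Primary income: -468.9 - 76.4 + 684.7 - 351.1 = -211.7
Secondary income: -125.6
Current account = 938.7 + 1611.7 + (-211.7) + (-125.6) = 2213.1
(Excluded from the current account — financial account: domestic pension funds' purchases of foreign equities 1006.9, new loans extended by domestic banks to foreign borrowers 832.2, sale of domestic government bonds to non-residents 587.9.)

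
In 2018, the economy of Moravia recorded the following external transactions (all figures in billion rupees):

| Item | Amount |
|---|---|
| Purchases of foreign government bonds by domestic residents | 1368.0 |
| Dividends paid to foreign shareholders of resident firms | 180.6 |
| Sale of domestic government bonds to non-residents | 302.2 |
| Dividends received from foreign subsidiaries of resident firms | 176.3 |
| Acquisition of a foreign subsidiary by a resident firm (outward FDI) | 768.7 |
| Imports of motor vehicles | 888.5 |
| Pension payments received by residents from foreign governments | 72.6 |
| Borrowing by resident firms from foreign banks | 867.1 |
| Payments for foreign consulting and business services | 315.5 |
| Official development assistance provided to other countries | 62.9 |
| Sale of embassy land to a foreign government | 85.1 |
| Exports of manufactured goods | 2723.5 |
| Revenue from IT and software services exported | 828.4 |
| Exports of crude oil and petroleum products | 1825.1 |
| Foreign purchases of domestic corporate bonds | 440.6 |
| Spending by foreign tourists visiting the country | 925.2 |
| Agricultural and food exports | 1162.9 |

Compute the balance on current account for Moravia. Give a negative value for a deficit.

Goods: -888.5 + 1162.9 + 1825.1 + 2723.5 = 4823.0
Services: -315.5 + 925.2 + 828.4 = 1438.1
Primary income: 176.3 - 180.6 = -4.3
Secondary income: -62.9 + 72.6 = 9.7
Current account = 4823.0 + 1438.1 + (-4.3) + 9.7 = 6266.5
(Excluded from the current account — financial account: purchases of foreign government bonds by domestic residents 1368.0, sale of domestic government bonds to non-residents 302.2, acquisition of a foreign subsidiary by a resident firm (outward FDI) 768.7, borrowing by resident firms from foreign banks 867.1, foreign purchases of domestic corporate bonds 440.6; capital account: sale of embassy land to a foreign government 85.1.)

6266.5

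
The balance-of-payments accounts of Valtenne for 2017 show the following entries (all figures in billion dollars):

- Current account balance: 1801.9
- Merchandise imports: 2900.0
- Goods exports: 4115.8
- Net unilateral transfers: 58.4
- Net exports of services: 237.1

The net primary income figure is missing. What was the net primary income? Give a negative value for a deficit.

290.6

Current account = goods balance + services balance + net primary income + net secondary income
Sum of the known components = 1511.3
Net primary income = CA - (known components) = 1801.9 - 1511.3 = 290.6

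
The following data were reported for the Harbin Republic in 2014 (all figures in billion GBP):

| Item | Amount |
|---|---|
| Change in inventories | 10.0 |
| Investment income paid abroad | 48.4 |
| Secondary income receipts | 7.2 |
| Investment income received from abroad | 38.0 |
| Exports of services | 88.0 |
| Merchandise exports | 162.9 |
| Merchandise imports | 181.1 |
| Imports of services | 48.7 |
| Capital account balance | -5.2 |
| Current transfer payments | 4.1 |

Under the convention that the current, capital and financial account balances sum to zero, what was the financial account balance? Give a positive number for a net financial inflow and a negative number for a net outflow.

Goods balance = 162.9 - 181.1 = -18.2
Services balance = 88.0 - 48.7 = 39.3
Trade balance (goods + services) = -18.2 + 39.3 = 21.1
Net primary income = 38.0 - 48.4 = -10.4
Net secondary income = 7.2 - 4.1 = 3.1
Current account = 21.1 + (-10.4) + 3.1 = 13.8
Financial account = -(13.8 + (-5.2)) = -8.6

-8.6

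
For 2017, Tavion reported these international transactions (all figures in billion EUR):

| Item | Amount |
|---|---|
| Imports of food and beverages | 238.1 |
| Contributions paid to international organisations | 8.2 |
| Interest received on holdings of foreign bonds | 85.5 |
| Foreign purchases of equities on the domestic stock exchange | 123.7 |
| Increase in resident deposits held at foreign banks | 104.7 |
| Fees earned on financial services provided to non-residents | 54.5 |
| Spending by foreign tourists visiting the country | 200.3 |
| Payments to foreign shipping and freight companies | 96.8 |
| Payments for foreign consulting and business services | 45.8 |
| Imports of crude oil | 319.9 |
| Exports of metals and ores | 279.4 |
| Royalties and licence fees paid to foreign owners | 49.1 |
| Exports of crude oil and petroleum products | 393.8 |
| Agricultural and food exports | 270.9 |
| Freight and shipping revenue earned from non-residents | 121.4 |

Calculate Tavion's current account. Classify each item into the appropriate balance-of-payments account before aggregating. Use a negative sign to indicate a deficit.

647.9

Goods: 393.8 - 238.1 + 279.4 - 319.9 + 270.9 = 386.1
Services: -45.8 - 96.8 + 200.3 + 54.5 + 121.4 - 49.1 = 184.5
Primary income: 85.5
Secondary income: -8.2
Current account = 386.1 + 184.5 + 85.5 + (-8.2) = 647.9
(Excluded from the current account — financial account: foreign purchases of equities on the domestic stock exchange 123.7, increase in resident deposits held at foreign banks 104.7.)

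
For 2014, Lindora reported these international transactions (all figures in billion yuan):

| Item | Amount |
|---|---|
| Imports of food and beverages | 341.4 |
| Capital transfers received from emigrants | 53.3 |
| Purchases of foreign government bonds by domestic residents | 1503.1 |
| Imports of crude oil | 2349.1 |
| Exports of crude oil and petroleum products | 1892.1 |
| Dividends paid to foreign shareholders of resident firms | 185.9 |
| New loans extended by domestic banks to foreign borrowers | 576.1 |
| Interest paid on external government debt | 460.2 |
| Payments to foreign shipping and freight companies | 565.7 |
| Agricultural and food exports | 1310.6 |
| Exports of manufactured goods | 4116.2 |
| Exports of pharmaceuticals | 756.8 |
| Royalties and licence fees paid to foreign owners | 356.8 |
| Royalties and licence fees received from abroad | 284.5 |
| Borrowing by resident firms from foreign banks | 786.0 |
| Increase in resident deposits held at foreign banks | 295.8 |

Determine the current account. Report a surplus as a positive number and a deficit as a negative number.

Goods: 1892.1 + 4116.2 + 1310.6 - 2349.1 + 756.8 - 341.4 = 5385.2
Services: -565.7 - 356.8 + 284.5 = -638.0
Primary income: -460.2 - 185.9 = -646.1
Current account = 5385.2 + (-638.0) + (-646.1) = 4101.1
(Excluded from the current account — capital account: capital transfers received from emigrants 53.3; financial account: purchases of foreign government bonds by domestic residents 1503.1, new loans extended by domestic banks to foreign borrowers 576.1, borrowing by resident firms from foreign banks 786.0, increase in resident deposits held at foreign banks 295.8.)

4101.1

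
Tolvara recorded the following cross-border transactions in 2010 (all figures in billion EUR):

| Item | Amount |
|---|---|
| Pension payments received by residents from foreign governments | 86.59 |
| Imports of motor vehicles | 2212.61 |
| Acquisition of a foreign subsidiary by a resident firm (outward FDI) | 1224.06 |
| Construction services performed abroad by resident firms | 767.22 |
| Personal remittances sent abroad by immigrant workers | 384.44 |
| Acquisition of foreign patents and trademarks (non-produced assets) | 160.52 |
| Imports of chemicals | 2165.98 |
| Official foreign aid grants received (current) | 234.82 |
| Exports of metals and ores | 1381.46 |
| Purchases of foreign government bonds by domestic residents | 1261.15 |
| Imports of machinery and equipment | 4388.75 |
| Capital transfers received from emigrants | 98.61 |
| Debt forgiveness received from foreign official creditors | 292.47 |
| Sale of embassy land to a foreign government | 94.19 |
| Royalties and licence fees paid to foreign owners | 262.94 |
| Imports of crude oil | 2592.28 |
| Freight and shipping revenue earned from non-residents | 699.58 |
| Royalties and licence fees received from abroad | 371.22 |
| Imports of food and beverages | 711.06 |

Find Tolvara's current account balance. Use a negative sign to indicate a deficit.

Goods: -2592.28 - 4388.75 + 1381.46 - 711.06 - 2165.98 - 2212.61 = -10689.22
Services: 699.58 + 767.22 - 262.94 + 371.22 = 1575.08
Secondary income: 234.82 - 384.44 + 86.59 = -63.03
Current account = (-10689.22) + 1575.08 + (-63.03) = -9177.17
(Excluded from the current account — financial account: acquisition of a foreign subsidiary by a resident firm (outward FDI) 1224.06, purchases of foreign government bonds by domestic residents 1261.15; capital account: acquisition of foreign patents and trademarks (non-produced assets) 160.52, capital transfers received from emigrants 98.61, debt forgiveness received from foreign official creditors 292.47, sale of embassy land to a foreign government 94.19.)

-9177.17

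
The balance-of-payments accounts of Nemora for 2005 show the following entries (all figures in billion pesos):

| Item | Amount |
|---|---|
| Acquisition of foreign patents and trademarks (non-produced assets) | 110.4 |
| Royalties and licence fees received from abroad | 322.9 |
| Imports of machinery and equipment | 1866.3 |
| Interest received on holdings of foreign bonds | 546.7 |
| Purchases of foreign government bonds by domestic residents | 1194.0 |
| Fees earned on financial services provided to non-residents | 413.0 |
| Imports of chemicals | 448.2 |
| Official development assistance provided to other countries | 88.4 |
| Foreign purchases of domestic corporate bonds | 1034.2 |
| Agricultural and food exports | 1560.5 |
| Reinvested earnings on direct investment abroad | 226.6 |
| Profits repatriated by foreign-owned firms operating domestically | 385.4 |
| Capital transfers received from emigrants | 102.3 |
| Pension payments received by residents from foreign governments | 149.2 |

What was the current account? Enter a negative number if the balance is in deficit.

Goods: -448.2 - 1866.3 + 1560.5 = -754.0
Services: 322.9 + 413.0 = 735.9
Primary income: -385.4 + 546.7 + 226.6 = 387.9
Secondary income: -88.4 + 149.2 = 60.8
Current account = (-754.0) + 735.9 + 387.9 + 60.8 = 430.6
(Excluded from the current account — capital account: acquisition of foreign patents and trademarks (non-produced assets) 110.4, capital transfers received from emigrants 102.3; financial account: purchases of foreign government bonds by domestic residents 1194.0, foreign purchases of domestic corporate bonds 1034.2.)

430.6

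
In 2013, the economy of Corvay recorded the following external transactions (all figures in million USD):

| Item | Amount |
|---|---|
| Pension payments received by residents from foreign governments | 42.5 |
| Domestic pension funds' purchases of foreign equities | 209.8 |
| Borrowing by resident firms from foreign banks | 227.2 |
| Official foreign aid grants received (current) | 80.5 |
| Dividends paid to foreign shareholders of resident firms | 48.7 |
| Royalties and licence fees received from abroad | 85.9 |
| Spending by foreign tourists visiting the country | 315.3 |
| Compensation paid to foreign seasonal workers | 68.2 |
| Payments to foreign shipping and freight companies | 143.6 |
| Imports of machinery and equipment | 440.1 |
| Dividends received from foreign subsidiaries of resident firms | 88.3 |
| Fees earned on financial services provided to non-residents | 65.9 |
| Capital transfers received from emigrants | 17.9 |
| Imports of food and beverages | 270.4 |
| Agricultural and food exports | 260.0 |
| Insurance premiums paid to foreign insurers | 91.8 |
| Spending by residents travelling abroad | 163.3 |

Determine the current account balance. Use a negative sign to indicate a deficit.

Goods: -440.1 - 270.4 + 260.0 = -450.5
Services: -143.6 + 85.9 - 91.8 - 163.3 + 65.9 + 315.3 = 68.4
Primary income: -68.2 - 48.7 + 88.3 = -28.6
Secondary income: 80.5 + 42.5 = 123.0
Current account = (-450.5) + 68.4 + (-28.6) + 123.0 = -287.7
(Excluded from the current account — financial account: domestic pension funds' purchases of foreign equities 209.8, borrowing by resident firms from foreign banks 227.2; capital account: capital transfers received from emigrants 17.9.)

-287.7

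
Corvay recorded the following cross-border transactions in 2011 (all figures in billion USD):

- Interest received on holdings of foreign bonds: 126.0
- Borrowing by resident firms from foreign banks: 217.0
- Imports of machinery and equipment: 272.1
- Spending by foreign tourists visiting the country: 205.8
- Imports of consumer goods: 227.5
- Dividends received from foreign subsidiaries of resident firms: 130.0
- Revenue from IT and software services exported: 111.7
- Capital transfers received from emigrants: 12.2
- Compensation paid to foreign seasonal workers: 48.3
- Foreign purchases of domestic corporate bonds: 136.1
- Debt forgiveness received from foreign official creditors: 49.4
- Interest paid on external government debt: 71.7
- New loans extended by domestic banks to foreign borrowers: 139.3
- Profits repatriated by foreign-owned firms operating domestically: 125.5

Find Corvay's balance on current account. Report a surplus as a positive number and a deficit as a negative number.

Goods: -227.5 - 272.1 = -499.6
Services: 111.7 + 205.8 = 317.5
Primary income: -71.7 - 125.5 + 130.0 - 48.3 + 126.0 = 10.5
Current account = (-499.6) + 317.5 + 10.5 = -171.6
(Excluded from the current account — financial account: borrowing by resident firms from foreign banks 217.0, foreign purchases of domestic corporate bonds 136.1, new loans extended by domestic banks to foreign borrowers 139.3; capital account: capital transfers received from emigrants 12.2, debt forgiveness received from foreign official creditors 49.4.)

-171.6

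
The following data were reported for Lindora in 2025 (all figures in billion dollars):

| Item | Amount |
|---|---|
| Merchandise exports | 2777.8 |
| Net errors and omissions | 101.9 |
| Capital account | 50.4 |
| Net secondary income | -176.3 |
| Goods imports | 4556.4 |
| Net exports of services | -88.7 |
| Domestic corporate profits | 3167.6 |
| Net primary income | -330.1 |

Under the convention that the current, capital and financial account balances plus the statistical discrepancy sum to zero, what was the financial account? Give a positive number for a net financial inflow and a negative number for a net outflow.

2221.4

Goods balance = 2777.8 - 4556.4 = -1778.6
Services balance = -88.7
Trade balance (goods + services) = -1778.6 + (-88.7) = -1867.3
Net primary income = -330.1
Net secondary income = -176.3
Current account = -1867.3 + (-330.1) + (-176.3) = -2373.7
Financial account = -(-2373.7 + 50.4 + 101.9) = 2221.4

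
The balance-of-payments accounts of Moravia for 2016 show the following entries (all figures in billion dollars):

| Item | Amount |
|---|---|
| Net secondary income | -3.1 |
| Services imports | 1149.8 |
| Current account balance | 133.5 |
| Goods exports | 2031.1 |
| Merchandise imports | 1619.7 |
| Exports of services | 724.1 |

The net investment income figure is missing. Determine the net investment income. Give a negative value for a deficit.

150.9

Current account = goods balance + services balance + net primary income + net secondary income
Sum of the known components = -17.4
Net investment income = CA - (known components) = 133.5 - (-17.4) = 150.9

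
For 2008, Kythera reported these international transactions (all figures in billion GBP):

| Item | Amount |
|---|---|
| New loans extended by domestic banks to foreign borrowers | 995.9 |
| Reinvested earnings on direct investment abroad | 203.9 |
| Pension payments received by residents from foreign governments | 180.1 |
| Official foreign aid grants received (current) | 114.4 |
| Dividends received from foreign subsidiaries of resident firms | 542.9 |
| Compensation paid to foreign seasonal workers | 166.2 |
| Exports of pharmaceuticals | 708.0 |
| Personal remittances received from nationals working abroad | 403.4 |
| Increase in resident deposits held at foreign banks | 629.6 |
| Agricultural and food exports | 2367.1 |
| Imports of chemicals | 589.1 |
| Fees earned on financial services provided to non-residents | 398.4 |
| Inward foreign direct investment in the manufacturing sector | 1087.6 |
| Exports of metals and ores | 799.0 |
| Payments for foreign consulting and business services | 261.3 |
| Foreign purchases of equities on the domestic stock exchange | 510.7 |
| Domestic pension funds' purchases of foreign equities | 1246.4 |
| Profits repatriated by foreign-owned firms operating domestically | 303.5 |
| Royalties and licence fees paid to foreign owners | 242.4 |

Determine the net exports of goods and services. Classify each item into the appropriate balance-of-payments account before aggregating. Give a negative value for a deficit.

Goods: -589.1 + 708.0 + 2367.1 + 799.0 = 3285.0
Services: -261.3 + 398.4 - 242.4 = -105.3
Trade balance = 3285.0 + (-105.3) = 3179.7
(Excluded from the trade balance — financial account: new loans extended by domestic banks to foreign borrowers 995.9, increase in resident deposits held at foreign banks 629.6, inward foreign direct investment in the manufacturing sector 1087.6, foreign purchases of equities on the domestic stock exchange 510.7, domestic pension funds' purchases of foreign equities 1246.4; primary income: reinvested earnings on direct investment abroad 203.9, dividends received from foreign subsidiaries of resident firms 542.9, compensation paid to foreign seasonal workers 166.2, profits repatriated by foreign-owned firms operating domestically 303.5; secondary income: pension payments received by residents from foreign governments 180.1, official foreign aid grants received (current) 114.4, personal remittances received from nationals working abroad 403.4.)

3179.7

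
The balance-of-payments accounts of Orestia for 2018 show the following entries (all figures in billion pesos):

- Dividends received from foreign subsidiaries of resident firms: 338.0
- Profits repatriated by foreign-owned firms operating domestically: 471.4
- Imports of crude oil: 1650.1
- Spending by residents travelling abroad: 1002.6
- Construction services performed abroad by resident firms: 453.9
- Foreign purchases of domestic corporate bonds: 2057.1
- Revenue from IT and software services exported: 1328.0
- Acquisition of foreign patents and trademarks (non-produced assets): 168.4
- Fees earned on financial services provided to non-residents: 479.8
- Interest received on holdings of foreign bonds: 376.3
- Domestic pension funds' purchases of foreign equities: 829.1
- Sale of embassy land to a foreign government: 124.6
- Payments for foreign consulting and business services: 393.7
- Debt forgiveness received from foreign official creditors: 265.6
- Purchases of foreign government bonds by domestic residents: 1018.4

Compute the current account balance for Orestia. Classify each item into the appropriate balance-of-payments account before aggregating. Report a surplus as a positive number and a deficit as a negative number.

Goods: -1650.1
Services: 453.9 + 1328.0 + 479.8 - 393.7 - 1002.6 = 865.4
Primary income: 376.3 + 338.0 - 471.4 = 242.9
Current account = (-1650.1) + 865.4 + 242.9 = -541.8
(Excluded from the current account — financial account: foreign purchases of domestic corporate bonds 2057.1, domestic pension funds' purchases of foreign equities 829.1, purchases of foreign government bonds by domestic residents 1018.4; capital account: acquisition of foreign patents and trademarks (non-produced assets) 168.4, sale of embassy land to a foreign government 124.6, debt forgiveness received from foreign official creditors 265.6.)

-541.8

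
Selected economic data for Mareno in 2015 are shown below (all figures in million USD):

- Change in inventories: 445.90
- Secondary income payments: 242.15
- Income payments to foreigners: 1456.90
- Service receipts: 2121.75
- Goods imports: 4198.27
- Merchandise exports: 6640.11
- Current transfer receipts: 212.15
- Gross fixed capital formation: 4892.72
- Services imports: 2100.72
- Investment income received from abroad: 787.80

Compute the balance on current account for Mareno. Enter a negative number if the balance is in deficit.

1763.77

Goods balance = 6640.11 - 4198.27 = 2441.84
Services balance = 2121.75 - 2100.72 = 21.03
Trade balance (goods + services) = 2441.84 + 21.03 = 2462.87
Net primary income = 787.80 - 1456.90 = -669.10
Net secondary income = 212.15 - 242.15 = -30.00
Current account = 2462.87 + (-669.10) + (-30.00) = 1763.77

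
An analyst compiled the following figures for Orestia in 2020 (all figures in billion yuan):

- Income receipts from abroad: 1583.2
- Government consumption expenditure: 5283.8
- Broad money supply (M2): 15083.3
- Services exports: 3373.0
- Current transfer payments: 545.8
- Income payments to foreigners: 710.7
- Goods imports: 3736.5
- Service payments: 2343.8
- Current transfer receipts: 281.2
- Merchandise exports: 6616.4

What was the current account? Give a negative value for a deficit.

4517.0

Goods balance = 6616.4 - 3736.5 = 2879.9
Services balance = 3373.0 - 2343.8 = 1029.2
Trade balance (goods + services) = 2879.9 + 1029.2 = 3909.1
Net primary income = 1583.2 - 710.7 = 872.5
Net secondary income = 281.2 - 545.8 = -264.6
Current account = 3909.1 + 872.5 + (-264.6) = 4517.0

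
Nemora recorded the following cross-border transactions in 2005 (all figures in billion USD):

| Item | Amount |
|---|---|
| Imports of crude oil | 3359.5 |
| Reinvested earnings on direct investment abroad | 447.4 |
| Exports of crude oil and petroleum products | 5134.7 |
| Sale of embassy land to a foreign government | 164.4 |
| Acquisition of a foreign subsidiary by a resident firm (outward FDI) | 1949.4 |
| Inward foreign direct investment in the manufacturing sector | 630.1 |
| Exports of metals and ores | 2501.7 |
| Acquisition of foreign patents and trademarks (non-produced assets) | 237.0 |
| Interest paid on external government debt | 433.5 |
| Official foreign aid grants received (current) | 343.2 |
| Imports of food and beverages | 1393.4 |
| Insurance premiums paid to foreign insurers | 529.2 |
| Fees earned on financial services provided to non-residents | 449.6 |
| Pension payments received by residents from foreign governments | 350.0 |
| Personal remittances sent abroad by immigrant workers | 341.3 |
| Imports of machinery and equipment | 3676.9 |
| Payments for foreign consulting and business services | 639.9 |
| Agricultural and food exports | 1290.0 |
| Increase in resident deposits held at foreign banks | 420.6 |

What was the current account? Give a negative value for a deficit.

Goods: 1290.0 - 3676.9 + 5134.7 - 3359.5 - 1393.4 + 2501.7 = 496.6
Services: -529.2 + 449.6 - 639.9 = -719.5
Primary income: 447.4 - 433.5 = 13.9
Secondary income: -341.3 + 343.2 + 350.0 = 351.9
Current account = 496.6 + (-719.5) + 13.9 + 351.9 = 142.9
(Excluded from the current account — capital account: sale of embassy land to a foreign government 164.4, acquisition of foreign patents and trademarks (non-produced assets) 237.0; financial account: acquisition of a foreign subsidiary by a resident firm (outward FDI) 1949.4, inward foreign direct investment in the manufacturing sector 630.1, increase in resident deposits held at foreign banks 420.6.)

142.9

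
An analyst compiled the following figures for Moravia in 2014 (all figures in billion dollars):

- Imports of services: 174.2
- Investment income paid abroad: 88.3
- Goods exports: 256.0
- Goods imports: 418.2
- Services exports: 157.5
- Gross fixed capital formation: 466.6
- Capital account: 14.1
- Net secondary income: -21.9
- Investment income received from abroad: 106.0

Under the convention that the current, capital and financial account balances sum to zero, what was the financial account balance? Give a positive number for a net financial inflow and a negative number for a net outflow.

Goods balance = 256.0 - 418.2 = -162.2
Services balance = 157.5 - 174.2 = -16.7
Trade balance (goods + services) = -162.2 + (-16.7) = -178.9
Net primary income = 106.0 - 88.3 = 17.7
Net secondary income = -21.9
Current account = -178.9 + 17.7 + (-21.9) = -183.1
Financial account = -(-183.1 + 14.1) = 169.0

169.0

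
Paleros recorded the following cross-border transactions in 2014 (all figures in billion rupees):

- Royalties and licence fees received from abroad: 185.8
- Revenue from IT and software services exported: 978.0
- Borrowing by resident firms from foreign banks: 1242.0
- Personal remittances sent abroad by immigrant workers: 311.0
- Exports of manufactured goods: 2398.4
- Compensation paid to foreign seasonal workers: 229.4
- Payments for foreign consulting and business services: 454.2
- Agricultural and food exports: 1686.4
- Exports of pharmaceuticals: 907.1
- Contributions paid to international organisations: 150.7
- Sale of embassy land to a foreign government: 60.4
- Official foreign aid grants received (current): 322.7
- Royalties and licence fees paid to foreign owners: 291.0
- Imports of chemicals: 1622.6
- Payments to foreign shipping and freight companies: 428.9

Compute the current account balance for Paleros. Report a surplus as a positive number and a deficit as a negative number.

Goods: 2398.4 + 1686.4 + 907.1 - 1622.6 = 3369.3
Services: 185.8 + 978.0 - 428.9 - 291.0 - 454.2 = -10.3
Primary income: -229.4
Secondary income: -150.7 - 311.0 + 322.7 = -139.0
Current account = 3369.3 + (-10.3) + (-229.4) + (-139.0) = 2990.6
(Excluded from the current account — financial account: borrowing by resident firms from foreign banks 1242.0; capital account: sale of embassy land to a foreign government 60.4.)

2990.6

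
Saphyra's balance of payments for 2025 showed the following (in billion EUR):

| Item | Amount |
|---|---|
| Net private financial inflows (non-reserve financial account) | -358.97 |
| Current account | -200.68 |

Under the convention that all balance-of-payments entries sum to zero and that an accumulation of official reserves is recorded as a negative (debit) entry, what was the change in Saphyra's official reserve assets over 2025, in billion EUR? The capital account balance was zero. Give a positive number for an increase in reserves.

Official reserve transactions balance = -((-200.68) + (-358.97)) = 559.65
An accumulation of reserves is recorded as a debit (negative entry), so the change in the stock of reserves is the negative of that balance.
Change in official reserves = -(559.65) = -559.65

-559.65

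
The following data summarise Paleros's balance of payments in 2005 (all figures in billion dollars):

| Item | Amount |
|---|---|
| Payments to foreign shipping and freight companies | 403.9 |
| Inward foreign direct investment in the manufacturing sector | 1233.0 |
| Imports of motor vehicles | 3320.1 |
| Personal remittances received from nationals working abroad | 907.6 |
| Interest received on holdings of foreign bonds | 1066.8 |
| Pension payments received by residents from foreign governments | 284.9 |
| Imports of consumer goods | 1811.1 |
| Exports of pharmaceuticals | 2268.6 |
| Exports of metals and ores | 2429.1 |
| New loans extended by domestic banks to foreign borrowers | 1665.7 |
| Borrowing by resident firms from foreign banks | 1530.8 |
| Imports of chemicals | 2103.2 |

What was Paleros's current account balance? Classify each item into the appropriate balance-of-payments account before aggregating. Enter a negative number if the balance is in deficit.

-681.3

Goods: 2429.1 - 2103.2 - 3320.1 + 2268.6 - 1811.1 = -2536.7
Services: -403.9
Primary income: 1066.8
Secondary income: 284.9 + 907.6 = 1192.5
Current account = (-2536.7) + (-403.9) + 1066.8 + 1192.5 = -681.3
(Excluded from the current account — financial account: inward foreign direct investment in the manufacturing sector 1233.0, new loans extended by domestic banks to foreign borrowers 1665.7, borrowing by resident firms from foreign banks 1530.8.)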